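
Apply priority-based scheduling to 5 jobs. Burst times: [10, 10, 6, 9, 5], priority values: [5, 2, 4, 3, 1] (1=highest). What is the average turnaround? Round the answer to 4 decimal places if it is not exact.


Sort by priority (ascending = highest first):
Order: [(1, 5), (2, 10), (3, 9), (4, 6), (5, 10)]
Completion times:
  Priority 1, burst=5, C=5
  Priority 2, burst=10, C=15
  Priority 3, burst=9, C=24
  Priority 4, burst=6, C=30
  Priority 5, burst=10, C=40
Average turnaround = 114/5 = 22.8

22.8


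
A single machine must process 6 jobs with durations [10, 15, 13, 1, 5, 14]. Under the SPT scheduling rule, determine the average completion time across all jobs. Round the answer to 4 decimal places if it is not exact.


Sort jobs by processing time (SPT order): [1, 5, 10, 13, 14, 15]
Compute completion times sequentially:
  Job 1: processing = 1, completes at 1
  Job 2: processing = 5, completes at 6
  Job 3: processing = 10, completes at 16
  Job 4: processing = 13, completes at 29
  Job 5: processing = 14, completes at 43
  Job 6: processing = 15, completes at 58
Sum of completion times = 153
Average completion time = 153/6 = 25.5

25.5


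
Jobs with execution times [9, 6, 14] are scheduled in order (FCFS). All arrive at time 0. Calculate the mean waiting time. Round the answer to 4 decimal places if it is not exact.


FCFS order (as given): [9, 6, 14]
Waiting times:
  Job 1: wait = 0
  Job 2: wait = 9
  Job 3: wait = 15
Sum of waiting times = 24
Average waiting time = 24/3 = 8.0

8.0


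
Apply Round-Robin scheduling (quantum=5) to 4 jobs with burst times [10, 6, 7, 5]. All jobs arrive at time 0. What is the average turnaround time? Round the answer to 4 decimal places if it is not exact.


Time quantum = 5
Execution trace:
  J1 runs 5 units, time = 5
  J2 runs 5 units, time = 10
  J3 runs 5 units, time = 15
  J4 runs 5 units, time = 20
  J1 runs 5 units, time = 25
  J2 runs 1 units, time = 26
  J3 runs 2 units, time = 28
Finish times: [25, 26, 28, 20]
Average turnaround = 99/4 = 24.75

24.75


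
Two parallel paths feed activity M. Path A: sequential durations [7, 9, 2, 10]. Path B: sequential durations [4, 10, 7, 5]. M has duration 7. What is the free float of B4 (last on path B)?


ES(B4) = sum of predecessors on chain B = 21
EF(B4) = ES + duration = 21 + 5 = 26
Successor of B4 is M. ES(M) = max(sum(A), sum(B)) = max(28, 26) = 28
Free float = ES(successor) - EF(current) = 28 - 26 = 2

2


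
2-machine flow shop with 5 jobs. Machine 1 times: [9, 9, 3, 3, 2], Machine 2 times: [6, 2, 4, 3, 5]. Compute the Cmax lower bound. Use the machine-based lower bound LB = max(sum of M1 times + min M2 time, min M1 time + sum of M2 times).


LB1 = sum(M1 times) + min(M2 times) = 26 + 2 = 28
LB2 = min(M1 times) + sum(M2 times) = 2 + 20 = 22
Lower bound = max(LB1, LB2) = max(28, 22) = 28

28


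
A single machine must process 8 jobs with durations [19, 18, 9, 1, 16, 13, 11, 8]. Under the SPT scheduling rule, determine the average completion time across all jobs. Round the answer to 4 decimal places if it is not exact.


Sort jobs by processing time (SPT order): [1, 8, 9, 11, 13, 16, 18, 19]
Compute completion times sequentially:
  Job 1: processing = 1, completes at 1
  Job 2: processing = 8, completes at 9
  Job 3: processing = 9, completes at 18
  Job 4: processing = 11, completes at 29
  Job 5: processing = 13, completes at 42
  Job 6: processing = 16, completes at 58
  Job 7: processing = 18, completes at 76
  Job 8: processing = 19, completes at 95
Sum of completion times = 328
Average completion time = 328/8 = 41.0

41.0


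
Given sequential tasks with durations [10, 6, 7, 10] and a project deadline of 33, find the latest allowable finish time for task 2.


LF(activity 2) = deadline - sum of successor durations
Successors: activities 3 through 4 with durations [7, 10]
Sum of successor durations = 17
LF = 33 - 17 = 16

16


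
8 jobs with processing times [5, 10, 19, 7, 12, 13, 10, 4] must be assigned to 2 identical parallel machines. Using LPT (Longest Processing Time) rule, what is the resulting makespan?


Sort jobs in decreasing order (LPT): [19, 13, 12, 10, 10, 7, 5, 4]
Assign each job to the least loaded machine:
  Machine 1: jobs [19, 10, 7, 4], load = 40
  Machine 2: jobs [13, 12, 10, 5], load = 40
Makespan = max load = 40

40


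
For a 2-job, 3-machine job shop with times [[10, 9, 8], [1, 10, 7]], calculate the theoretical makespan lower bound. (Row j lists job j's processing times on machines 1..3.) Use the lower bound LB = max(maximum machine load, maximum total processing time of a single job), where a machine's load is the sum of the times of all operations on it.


Machine loads:
  Machine 1: 10 + 1 = 11
  Machine 2: 9 + 10 = 19
  Machine 3: 8 + 7 = 15
Max machine load = 19
Job totals:
  Job 1: 27
  Job 2: 18
Max job total = 27
Lower bound = max(19, 27) = 27

27


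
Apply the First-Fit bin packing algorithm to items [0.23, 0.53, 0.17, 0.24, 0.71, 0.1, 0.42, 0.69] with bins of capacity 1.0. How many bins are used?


Place items sequentially using First-Fit:
  Item 0.23 -> new Bin 1
  Item 0.53 -> Bin 1 (now 0.76)
  Item 0.17 -> Bin 1 (now 0.93)
  Item 0.24 -> new Bin 2
  Item 0.71 -> Bin 2 (now 0.95)
  Item 0.1 -> new Bin 3
  Item 0.42 -> Bin 3 (now 0.52)
  Item 0.69 -> new Bin 4
Total bins used = 4

4


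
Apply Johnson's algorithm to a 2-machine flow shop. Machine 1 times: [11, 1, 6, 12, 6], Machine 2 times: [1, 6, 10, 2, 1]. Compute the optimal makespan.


Apply Johnson's rule:
  Group 1 (a <= b): [(2, 1, 6), (3, 6, 10)]
  Group 2 (a > b): [(4, 12, 2), (1, 11, 1), (5, 6, 1)]
Optimal job order: [2, 3, 4, 1, 5]
Schedule:
  Job 2: M1 done at 1, M2 done at 7
  Job 3: M1 done at 7, M2 done at 17
  Job 4: M1 done at 19, M2 done at 21
  Job 1: M1 done at 30, M2 done at 31
  Job 5: M1 done at 36, M2 done at 37
Makespan = 37

37


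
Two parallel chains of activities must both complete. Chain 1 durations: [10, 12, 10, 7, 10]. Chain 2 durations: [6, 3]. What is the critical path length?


Path A total = 10 + 12 + 10 + 7 + 10 = 49
Path B total = 6 + 3 = 9
Critical path = longest path = max(49, 9) = 49

49


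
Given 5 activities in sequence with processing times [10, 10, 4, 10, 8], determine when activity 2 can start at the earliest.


Activity 2 starts after activities 1 through 1 complete.
Predecessor durations: [10]
ES = 10 = 10

10


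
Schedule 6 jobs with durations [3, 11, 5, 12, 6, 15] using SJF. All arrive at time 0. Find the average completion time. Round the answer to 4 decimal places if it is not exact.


SJF order (ascending): [3, 5, 6, 11, 12, 15]
Completion times:
  Job 1: burst=3, C=3
  Job 2: burst=5, C=8
  Job 3: burst=6, C=14
  Job 4: burst=11, C=25
  Job 5: burst=12, C=37
  Job 6: burst=15, C=52
Average completion = 139/6 = 23.1667

23.1667


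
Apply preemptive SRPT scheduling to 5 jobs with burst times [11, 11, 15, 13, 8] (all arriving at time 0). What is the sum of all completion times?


Since all jobs arrive at t=0, SRPT equals SPT ordering.
SPT order: [8, 11, 11, 13, 15]
Completion times:
  Job 1: p=8, C=8
  Job 2: p=11, C=19
  Job 3: p=11, C=30
  Job 4: p=13, C=43
  Job 5: p=15, C=58
Total completion time = 8 + 19 + 30 + 43 + 58 = 158

158


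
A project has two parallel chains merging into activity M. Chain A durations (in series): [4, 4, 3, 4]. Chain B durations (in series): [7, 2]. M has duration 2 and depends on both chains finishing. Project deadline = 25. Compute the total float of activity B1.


Forward pass: ES(B1) = sum of predecessors on chain B = 0
EF = ES + duration = 0 + 7 = 7
Backward pass: LF(M) = deadline = 25; LS(M) = 25 - 2 = 23
LF(B1) = LS(M) - sum(successors on chain B) = 23 - 2 = 21
LS = LF - duration = 21 - 7 = 14
Total float = LS - ES = 14 - 0 = 14

14


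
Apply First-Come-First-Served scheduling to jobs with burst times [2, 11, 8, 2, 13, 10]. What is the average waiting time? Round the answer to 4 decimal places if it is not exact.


FCFS order (as given): [2, 11, 8, 2, 13, 10]
Waiting times:
  Job 1: wait = 0
  Job 2: wait = 2
  Job 3: wait = 13
  Job 4: wait = 21
  Job 5: wait = 23
  Job 6: wait = 36
Sum of waiting times = 95
Average waiting time = 95/6 = 15.8333

15.8333


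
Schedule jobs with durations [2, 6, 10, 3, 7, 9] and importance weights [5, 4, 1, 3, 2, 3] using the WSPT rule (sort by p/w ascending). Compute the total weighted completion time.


Compute p/w ratios and sort ascending (WSPT): [(2, 5), (3, 3), (6, 4), (9, 3), (7, 2), (10, 1)]
Compute weighted completion times:
  Job (p=2,w=5): C=2, w*C=5*2=10
  Job (p=3,w=3): C=5, w*C=3*5=15
  Job (p=6,w=4): C=11, w*C=4*11=44
  Job (p=9,w=3): C=20, w*C=3*20=60
  Job (p=7,w=2): C=27, w*C=2*27=54
  Job (p=10,w=1): C=37, w*C=1*37=37
Total weighted completion time = 220

220


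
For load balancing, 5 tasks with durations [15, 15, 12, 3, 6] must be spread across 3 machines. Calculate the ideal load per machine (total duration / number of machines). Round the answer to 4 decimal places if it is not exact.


Total processing time = 15 + 15 + 12 + 3 + 6 = 51
Number of machines = 3
Ideal balanced load = 51 / 3 = 17.0

17.0


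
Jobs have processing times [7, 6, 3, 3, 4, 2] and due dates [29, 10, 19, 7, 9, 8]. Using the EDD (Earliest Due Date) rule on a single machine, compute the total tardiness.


Sort by due date (EDD order): [(3, 7), (2, 8), (4, 9), (6, 10), (3, 19), (7, 29)]
Compute completion times and tardiness:
  Job 1: p=3, d=7, C=3, tardiness=max(0,3-7)=0
  Job 2: p=2, d=8, C=5, tardiness=max(0,5-8)=0
  Job 3: p=4, d=9, C=9, tardiness=max(0,9-9)=0
  Job 4: p=6, d=10, C=15, tardiness=max(0,15-10)=5
  Job 5: p=3, d=19, C=18, tardiness=max(0,18-19)=0
  Job 6: p=7, d=29, C=25, tardiness=max(0,25-29)=0
Total tardiness = 5

5


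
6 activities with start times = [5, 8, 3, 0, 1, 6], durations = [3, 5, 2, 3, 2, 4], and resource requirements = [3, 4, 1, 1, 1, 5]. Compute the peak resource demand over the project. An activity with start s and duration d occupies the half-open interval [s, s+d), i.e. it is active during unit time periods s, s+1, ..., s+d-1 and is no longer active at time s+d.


Each activity i is active on [start_i, start_i + duration_i).
Compute total resource usage per time slot:
  t=0: active resources = [1], total = 1
  t=1: active resources = [1, 1], total = 2
  t=2: active resources = [1, 1], total = 2
  t=3: active resources = [1], total = 1
  t=4: active resources = [1], total = 1
  t=5: active resources = [3], total = 3
  t=6: active resources = [3, 5], total = 8
  t=7: active resources = [3, 5], total = 8
  t=8: active resources = [4, 5], total = 9
  t=9: active resources = [4, 5], total = 9
  t=10: active resources = [4], total = 4
  t=11: active resources = [4], total = 4
  t=12: active resources = [4], total = 4
Peak resource demand = 9

9


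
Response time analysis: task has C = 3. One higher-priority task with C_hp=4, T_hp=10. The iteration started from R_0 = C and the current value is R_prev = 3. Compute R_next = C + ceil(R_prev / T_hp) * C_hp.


R_next = C + ceil(R_prev / T_hp) * C_hp
ceil(3 / 10) = ceil(0.3) = 1
Interference = 1 * 4 = 4
R_next = 3 + 4 = 7

7


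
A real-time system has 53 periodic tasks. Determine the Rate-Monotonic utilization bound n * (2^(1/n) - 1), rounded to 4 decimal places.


Compute 2^(1/53) = 1.0131641430
Subtract 1: 1.0131641430 - 1 = 0.0131641430
Multiply by n: 53 * 0.0131641430 = 0.6976995790
Round to 4 dp: 0.6977

0.6977


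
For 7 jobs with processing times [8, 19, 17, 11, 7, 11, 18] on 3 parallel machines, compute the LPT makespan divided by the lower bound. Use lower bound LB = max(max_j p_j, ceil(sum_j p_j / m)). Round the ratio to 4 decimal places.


LPT order: [19, 18, 17, 11, 11, 8, 7]
Machine loads after assignment: [34, 29, 28]
LPT makespan = 34
Lower bound = max(max_job, ceil(total/3)) = max(19, 31) = 31
Ratio = 34 / 31 = 1.0968

1.0968


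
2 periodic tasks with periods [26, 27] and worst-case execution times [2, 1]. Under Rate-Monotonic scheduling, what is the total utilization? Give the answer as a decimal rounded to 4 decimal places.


Compute individual utilizations (exact fractions):
  Task 1: C/T = 2/26 = 1/13 (approx. 0.0769)
  Task 2: C/T = 1/27 (approx. 0.037)
Total utilization U = 1/13 + 1/27 = 40/351
Rounded to 4 decimal places: U = 0.1140
RM (Liu & Layland) bound for 2 tasks = 0.828427; compare with U = 40/351 (approx. 0.113960)
U <= bound, so schedulable by RM sufficient condition.

0.1140


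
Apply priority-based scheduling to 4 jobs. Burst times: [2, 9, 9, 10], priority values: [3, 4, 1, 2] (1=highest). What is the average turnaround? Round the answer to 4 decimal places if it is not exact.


Sort by priority (ascending = highest first):
Order: [(1, 9), (2, 10), (3, 2), (4, 9)]
Completion times:
  Priority 1, burst=9, C=9
  Priority 2, burst=10, C=19
  Priority 3, burst=2, C=21
  Priority 4, burst=9, C=30
Average turnaround = 79/4 = 19.75

19.75


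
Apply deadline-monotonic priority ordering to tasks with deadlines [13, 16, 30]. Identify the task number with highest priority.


Sort tasks by relative deadline (ascending):
  Task 1: deadline = 13
  Task 2: deadline = 16
  Task 3: deadline = 30
Priority order (highest first): [1, 2, 3]
Highest priority task = 1

1


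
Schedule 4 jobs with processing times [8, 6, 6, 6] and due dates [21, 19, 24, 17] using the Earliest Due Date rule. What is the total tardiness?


Sort by due date (EDD order): [(6, 17), (6, 19), (8, 21), (6, 24)]
Compute completion times and tardiness:
  Job 1: p=6, d=17, C=6, tardiness=max(0,6-17)=0
  Job 2: p=6, d=19, C=12, tardiness=max(0,12-19)=0
  Job 3: p=8, d=21, C=20, tardiness=max(0,20-21)=0
  Job 4: p=6, d=24, C=26, tardiness=max(0,26-24)=2
Total tardiness = 2

2


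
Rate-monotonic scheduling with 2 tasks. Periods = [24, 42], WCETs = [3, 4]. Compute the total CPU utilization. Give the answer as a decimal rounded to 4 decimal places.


Compute individual utilizations (exact fractions):
  Task 1: C/T = 3/24 = 1/8 (approx. 0.125)
  Task 2: C/T = 4/42 = 2/21 (approx. 0.0952)
Total utilization U = 1/8 + 2/21 = 37/168
Rounded to 4 decimal places: U = 0.2202
RM (Liu & Layland) bound for 2 tasks = 0.828427; compare with U = 37/168 (approx. 0.220238)
U <= bound, so schedulable by RM sufficient condition.

0.2202


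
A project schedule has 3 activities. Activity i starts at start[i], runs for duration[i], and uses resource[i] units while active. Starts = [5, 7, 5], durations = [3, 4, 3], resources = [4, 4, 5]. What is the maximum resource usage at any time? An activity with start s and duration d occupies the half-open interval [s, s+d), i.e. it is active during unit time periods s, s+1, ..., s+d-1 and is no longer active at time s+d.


Each activity i is active on [start_i, start_i + duration_i).
Compute total resource usage per time slot:
  t=0: active resources = [], total = 0
  t=1: active resources = [], total = 0
  t=2: active resources = [], total = 0
  t=3: active resources = [], total = 0
  t=4: active resources = [], total = 0
  t=5: active resources = [4, 5], total = 9
  t=6: active resources = [4, 5], total = 9
  t=7: active resources = [4, 4, 5], total = 13
  t=8: active resources = [4], total = 4
  t=9: active resources = [4], total = 4
  t=10: active resources = [4], total = 4
Peak resource demand = 13

13


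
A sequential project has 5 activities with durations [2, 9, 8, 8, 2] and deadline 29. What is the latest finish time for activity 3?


LF(activity 3) = deadline - sum of successor durations
Successors: activities 4 through 5 with durations [8, 2]
Sum of successor durations = 10
LF = 29 - 10 = 19

19


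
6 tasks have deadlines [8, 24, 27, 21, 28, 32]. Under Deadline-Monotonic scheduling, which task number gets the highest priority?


Sort tasks by relative deadline (ascending):
  Task 1: deadline = 8
  Task 4: deadline = 21
  Task 2: deadline = 24
  Task 3: deadline = 27
  Task 5: deadline = 28
  Task 6: deadline = 32
Priority order (highest first): [1, 4, 2, 3, 5, 6]
Highest priority task = 1

1


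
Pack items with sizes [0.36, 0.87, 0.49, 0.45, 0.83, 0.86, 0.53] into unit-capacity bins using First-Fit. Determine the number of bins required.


Place items sequentially using First-Fit:
  Item 0.36 -> new Bin 1
  Item 0.87 -> new Bin 2
  Item 0.49 -> Bin 1 (now 0.85)
  Item 0.45 -> new Bin 3
  Item 0.83 -> new Bin 4
  Item 0.86 -> new Bin 5
  Item 0.53 -> Bin 3 (now 0.98)
Total bins used = 5

5


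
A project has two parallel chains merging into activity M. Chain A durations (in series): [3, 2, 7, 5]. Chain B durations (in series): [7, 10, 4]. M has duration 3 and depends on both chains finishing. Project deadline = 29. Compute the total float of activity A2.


Forward pass: ES(A2) = sum of predecessors on chain A = 3
EF = ES + duration = 3 + 2 = 5
Backward pass: LF(M) = deadline = 29; LS(M) = 29 - 3 = 26
LF(A2) = LS(M) - sum(successors on chain A) = 26 - 12 = 14
LS = LF - duration = 14 - 2 = 12
Total float = LS - ES = 12 - 3 = 9

9


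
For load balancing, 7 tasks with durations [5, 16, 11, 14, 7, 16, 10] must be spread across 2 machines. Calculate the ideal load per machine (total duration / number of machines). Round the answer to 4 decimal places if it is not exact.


Total processing time = 5 + 16 + 11 + 14 + 7 + 16 + 10 = 79
Number of machines = 2
Ideal balanced load = 79 / 2 = 39.5

39.5


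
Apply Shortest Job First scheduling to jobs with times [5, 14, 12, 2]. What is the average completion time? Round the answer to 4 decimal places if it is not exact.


SJF order (ascending): [2, 5, 12, 14]
Completion times:
  Job 1: burst=2, C=2
  Job 2: burst=5, C=7
  Job 3: burst=12, C=19
  Job 4: burst=14, C=33
Average completion = 61/4 = 15.25

15.25


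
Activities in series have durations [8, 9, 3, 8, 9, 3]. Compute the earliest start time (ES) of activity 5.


Activity 5 starts after activities 1 through 4 complete.
Predecessor durations: [8, 9, 3, 8]
ES = 8 + 9 + 3 + 8 = 28

28


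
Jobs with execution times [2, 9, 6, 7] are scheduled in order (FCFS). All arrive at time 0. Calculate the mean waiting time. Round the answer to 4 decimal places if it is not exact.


FCFS order (as given): [2, 9, 6, 7]
Waiting times:
  Job 1: wait = 0
  Job 2: wait = 2
  Job 3: wait = 11
  Job 4: wait = 17
Sum of waiting times = 30
Average waiting time = 30/4 = 7.5

7.5


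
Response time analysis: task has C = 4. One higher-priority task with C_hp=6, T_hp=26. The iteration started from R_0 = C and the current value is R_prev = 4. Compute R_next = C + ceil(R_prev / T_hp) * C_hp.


R_next = C + ceil(R_prev / T_hp) * C_hp
ceil(4 / 26) = ceil(0.1538) = 1
Interference = 1 * 6 = 6
R_next = 4 + 6 = 10

10


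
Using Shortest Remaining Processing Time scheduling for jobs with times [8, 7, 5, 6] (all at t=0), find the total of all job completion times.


Since all jobs arrive at t=0, SRPT equals SPT ordering.
SPT order: [5, 6, 7, 8]
Completion times:
  Job 1: p=5, C=5
  Job 2: p=6, C=11
  Job 3: p=7, C=18
  Job 4: p=8, C=26
Total completion time = 5 + 11 + 18 + 26 = 60

60


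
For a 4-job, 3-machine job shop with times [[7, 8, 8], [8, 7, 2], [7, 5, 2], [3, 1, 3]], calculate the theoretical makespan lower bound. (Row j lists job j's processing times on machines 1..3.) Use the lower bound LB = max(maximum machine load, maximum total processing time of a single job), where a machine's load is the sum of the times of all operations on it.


Machine loads:
  Machine 1: 7 + 8 + 7 + 3 = 25
  Machine 2: 8 + 7 + 5 + 1 = 21
  Machine 3: 8 + 2 + 2 + 3 = 15
Max machine load = 25
Job totals:
  Job 1: 23
  Job 2: 17
  Job 3: 14
  Job 4: 7
Max job total = 23
Lower bound = max(25, 23) = 25

25


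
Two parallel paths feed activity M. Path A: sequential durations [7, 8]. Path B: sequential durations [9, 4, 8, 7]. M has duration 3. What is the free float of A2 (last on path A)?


ES(A2) = sum of predecessors on chain A = 7
EF(A2) = ES + duration = 7 + 8 = 15
Successor of A2 is M. ES(M) = max(sum(A), sum(B)) = max(15, 28) = 28
Free float = ES(successor) - EF(current) = 28 - 15 = 13

13


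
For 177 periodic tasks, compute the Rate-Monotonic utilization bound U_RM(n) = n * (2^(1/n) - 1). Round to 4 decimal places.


Compute 2^(1/177) = 1.0039237636
Subtract 1: 1.0039237636 - 1 = 0.0039237636
Multiply by n: 177 * 0.0039237636 = 0.6945061572
Round to 4 dp: 0.6945

0.6945


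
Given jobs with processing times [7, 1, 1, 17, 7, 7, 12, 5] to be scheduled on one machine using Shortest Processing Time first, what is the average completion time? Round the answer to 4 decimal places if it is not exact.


Sort jobs by processing time (SPT order): [1, 1, 5, 7, 7, 7, 12, 17]
Compute completion times sequentially:
  Job 1: processing = 1, completes at 1
  Job 2: processing = 1, completes at 2
  Job 3: processing = 5, completes at 7
  Job 4: processing = 7, completes at 14
  Job 5: processing = 7, completes at 21
  Job 6: processing = 7, completes at 28
  Job 7: processing = 12, completes at 40
  Job 8: processing = 17, completes at 57
Sum of completion times = 170
Average completion time = 170/8 = 21.25

21.25


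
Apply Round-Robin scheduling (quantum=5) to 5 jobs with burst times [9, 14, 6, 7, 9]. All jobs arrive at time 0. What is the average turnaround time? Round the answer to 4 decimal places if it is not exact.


Time quantum = 5
Execution trace:
  J1 runs 5 units, time = 5
  J2 runs 5 units, time = 10
  J3 runs 5 units, time = 15
  J4 runs 5 units, time = 20
  J5 runs 5 units, time = 25
  J1 runs 4 units, time = 29
  J2 runs 5 units, time = 34
  J3 runs 1 units, time = 35
  J4 runs 2 units, time = 37
  J5 runs 4 units, time = 41
  J2 runs 4 units, time = 45
Finish times: [29, 45, 35, 37, 41]
Average turnaround = 187/5 = 37.4

37.4


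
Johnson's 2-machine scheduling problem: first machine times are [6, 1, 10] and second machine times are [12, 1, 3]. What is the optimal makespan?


Apply Johnson's rule:
  Group 1 (a <= b): [(2, 1, 1), (1, 6, 12)]
  Group 2 (a > b): [(3, 10, 3)]
Optimal job order: [2, 1, 3]
Schedule:
  Job 2: M1 done at 1, M2 done at 2
  Job 1: M1 done at 7, M2 done at 19
  Job 3: M1 done at 17, M2 done at 22
Makespan = 22

22


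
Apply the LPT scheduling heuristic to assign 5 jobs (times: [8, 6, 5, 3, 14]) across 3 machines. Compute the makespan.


Sort jobs in decreasing order (LPT): [14, 8, 6, 5, 3]
Assign each job to the least loaded machine:
  Machine 1: jobs [14], load = 14
  Machine 2: jobs [8, 3], load = 11
  Machine 3: jobs [6, 5], load = 11
Makespan = max load = 14

14


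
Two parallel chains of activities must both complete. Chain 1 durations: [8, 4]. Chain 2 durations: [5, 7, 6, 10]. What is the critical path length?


Path A total = 8 + 4 = 12
Path B total = 5 + 7 + 6 + 10 = 28
Critical path = longest path = max(12, 28) = 28

28


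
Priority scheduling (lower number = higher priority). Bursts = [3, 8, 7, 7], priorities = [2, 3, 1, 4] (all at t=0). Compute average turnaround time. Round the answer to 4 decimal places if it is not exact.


Sort by priority (ascending = highest first):
Order: [(1, 7), (2, 3), (3, 8), (4, 7)]
Completion times:
  Priority 1, burst=7, C=7
  Priority 2, burst=3, C=10
  Priority 3, burst=8, C=18
  Priority 4, burst=7, C=25
Average turnaround = 60/4 = 15.0

15.0


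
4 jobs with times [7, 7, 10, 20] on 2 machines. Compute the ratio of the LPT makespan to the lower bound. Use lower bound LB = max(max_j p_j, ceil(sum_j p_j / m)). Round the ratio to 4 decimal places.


LPT order: [20, 10, 7, 7]
Machine loads after assignment: [20, 24]
LPT makespan = 24
Lower bound = max(max_job, ceil(total/2)) = max(20, 22) = 22
Ratio = 24 / 22 = 1.0909

1.0909


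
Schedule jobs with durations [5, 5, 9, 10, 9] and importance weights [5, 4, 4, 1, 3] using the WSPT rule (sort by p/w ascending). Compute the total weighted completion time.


Compute p/w ratios and sort ascending (WSPT): [(5, 5), (5, 4), (9, 4), (9, 3), (10, 1)]
Compute weighted completion times:
  Job (p=5,w=5): C=5, w*C=5*5=25
  Job (p=5,w=4): C=10, w*C=4*10=40
  Job (p=9,w=4): C=19, w*C=4*19=76
  Job (p=9,w=3): C=28, w*C=3*28=84
  Job (p=10,w=1): C=38, w*C=1*38=38
Total weighted completion time = 263

263


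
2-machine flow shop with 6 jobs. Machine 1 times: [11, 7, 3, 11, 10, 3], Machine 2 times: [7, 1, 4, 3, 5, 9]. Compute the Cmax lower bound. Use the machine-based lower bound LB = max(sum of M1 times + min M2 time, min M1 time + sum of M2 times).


LB1 = sum(M1 times) + min(M2 times) = 45 + 1 = 46
LB2 = min(M1 times) + sum(M2 times) = 3 + 29 = 32
Lower bound = max(LB1, LB2) = max(46, 32) = 46

46


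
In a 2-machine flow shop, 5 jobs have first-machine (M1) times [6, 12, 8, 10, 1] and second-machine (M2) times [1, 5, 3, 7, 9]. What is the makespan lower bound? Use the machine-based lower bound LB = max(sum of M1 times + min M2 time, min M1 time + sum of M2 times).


LB1 = sum(M1 times) + min(M2 times) = 37 + 1 = 38
LB2 = min(M1 times) + sum(M2 times) = 1 + 25 = 26
Lower bound = max(LB1, LB2) = max(38, 26) = 38

38


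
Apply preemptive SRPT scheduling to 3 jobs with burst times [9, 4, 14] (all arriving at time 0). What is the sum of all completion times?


Since all jobs arrive at t=0, SRPT equals SPT ordering.
SPT order: [4, 9, 14]
Completion times:
  Job 1: p=4, C=4
  Job 2: p=9, C=13
  Job 3: p=14, C=27
Total completion time = 4 + 13 + 27 = 44

44


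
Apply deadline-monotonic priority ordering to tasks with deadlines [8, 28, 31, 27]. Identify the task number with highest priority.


Sort tasks by relative deadline (ascending):
  Task 1: deadline = 8
  Task 4: deadline = 27
  Task 2: deadline = 28
  Task 3: deadline = 31
Priority order (highest first): [1, 4, 2, 3]
Highest priority task = 1

1


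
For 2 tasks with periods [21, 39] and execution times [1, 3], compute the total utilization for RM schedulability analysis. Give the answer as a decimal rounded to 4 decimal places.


Compute individual utilizations (exact fractions):
  Task 1: C/T = 1/21 (approx. 0.0476)
  Task 2: C/T = 3/39 = 1/13 (approx. 0.0769)
Total utilization U = 1/21 + 1/13 = 34/273
Rounded to 4 decimal places: U = 0.1245
RM (Liu & Layland) bound for 2 tasks = 0.828427; compare with U = 34/273 (approx. 0.124542)
U <= bound, so schedulable by RM sufficient condition.

0.1245


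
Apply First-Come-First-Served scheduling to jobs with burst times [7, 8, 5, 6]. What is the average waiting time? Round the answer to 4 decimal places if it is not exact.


FCFS order (as given): [7, 8, 5, 6]
Waiting times:
  Job 1: wait = 0
  Job 2: wait = 7
  Job 3: wait = 15
  Job 4: wait = 20
Sum of waiting times = 42
Average waiting time = 42/4 = 10.5

10.5


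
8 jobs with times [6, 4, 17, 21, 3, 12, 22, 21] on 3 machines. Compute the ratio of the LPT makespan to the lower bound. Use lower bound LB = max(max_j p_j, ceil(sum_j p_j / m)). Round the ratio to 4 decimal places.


LPT order: [22, 21, 21, 17, 12, 6, 4, 3]
Machine loads after assignment: [35, 38, 33]
LPT makespan = 38
Lower bound = max(max_job, ceil(total/3)) = max(22, 36) = 36
Ratio = 38 / 36 = 1.0556

1.0556


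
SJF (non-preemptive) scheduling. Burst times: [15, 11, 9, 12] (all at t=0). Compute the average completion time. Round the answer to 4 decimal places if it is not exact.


SJF order (ascending): [9, 11, 12, 15]
Completion times:
  Job 1: burst=9, C=9
  Job 2: burst=11, C=20
  Job 3: burst=12, C=32
  Job 4: burst=15, C=47
Average completion = 108/4 = 27.0

27.0


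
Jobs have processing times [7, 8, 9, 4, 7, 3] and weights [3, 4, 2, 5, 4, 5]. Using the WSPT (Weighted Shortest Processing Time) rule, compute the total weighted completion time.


Compute p/w ratios and sort ascending (WSPT): [(3, 5), (4, 5), (7, 4), (8, 4), (7, 3), (9, 2)]
Compute weighted completion times:
  Job (p=3,w=5): C=3, w*C=5*3=15
  Job (p=4,w=5): C=7, w*C=5*7=35
  Job (p=7,w=4): C=14, w*C=4*14=56
  Job (p=8,w=4): C=22, w*C=4*22=88
  Job (p=7,w=3): C=29, w*C=3*29=87
  Job (p=9,w=2): C=38, w*C=2*38=76
Total weighted completion time = 357

357


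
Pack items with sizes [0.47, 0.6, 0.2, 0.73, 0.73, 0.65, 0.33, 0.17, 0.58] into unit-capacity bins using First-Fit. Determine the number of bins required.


Place items sequentially using First-Fit:
  Item 0.47 -> new Bin 1
  Item 0.6 -> new Bin 2
  Item 0.2 -> Bin 1 (now 0.67)
  Item 0.73 -> new Bin 3
  Item 0.73 -> new Bin 4
  Item 0.65 -> new Bin 5
  Item 0.33 -> Bin 1 (now 1.0)
  Item 0.17 -> Bin 2 (now 0.77)
  Item 0.58 -> new Bin 6
Total bins used = 6

6


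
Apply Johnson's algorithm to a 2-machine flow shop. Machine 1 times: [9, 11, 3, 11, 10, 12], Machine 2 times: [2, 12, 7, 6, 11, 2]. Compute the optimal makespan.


Apply Johnson's rule:
  Group 1 (a <= b): [(3, 3, 7), (5, 10, 11), (2, 11, 12)]
  Group 2 (a > b): [(4, 11, 6), (1, 9, 2), (6, 12, 2)]
Optimal job order: [3, 5, 2, 4, 1, 6]
Schedule:
  Job 3: M1 done at 3, M2 done at 10
  Job 5: M1 done at 13, M2 done at 24
  Job 2: M1 done at 24, M2 done at 36
  Job 4: M1 done at 35, M2 done at 42
  Job 1: M1 done at 44, M2 done at 46
  Job 6: M1 done at 56, M2 done at 58
Makespan = 58

58


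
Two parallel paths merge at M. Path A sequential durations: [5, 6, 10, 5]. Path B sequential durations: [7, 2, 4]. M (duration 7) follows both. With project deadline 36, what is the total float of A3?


Forward pass: ES(A3) = sum of predecessors on chain A = 11
EF = ES + duration = 11 + 10 = 21
Backward pass: LF(M) = deadline = 36; LS(M) = 36 - 7 = 29
LF(A3) = LS(M) - sum(successors on chain A) = 29 - 5 = 24
LS = LF - duration = 24 - 10 = 14
Total float = LS - ES = 14 - 11 = 3

3


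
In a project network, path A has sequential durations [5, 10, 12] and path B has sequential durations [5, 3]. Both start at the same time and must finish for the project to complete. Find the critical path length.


Path A total = 5 + 10 + 12 = 27
Path B total = 5 + 3 = 8
Critical path = longest path = max(27, 8) = 27

27


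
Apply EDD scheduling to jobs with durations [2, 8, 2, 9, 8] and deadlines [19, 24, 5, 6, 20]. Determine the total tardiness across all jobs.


Sort by due date (EDD order): [(2, 5), (9, 6), (2, 19), (8, 20), (8, 24)]
Compute completion times and tardiness:
  Job 1: p=2, d=5, C=2, tardiness=max(0,2-5)=0
  Job 2: p=9, d=6, C=11, tardiness=max(0,11-6)=5
  Job 3: p=2, d=19, C=13, tardiness=max(0,13-19)=0
  Job 4: p=8, d=20, C=21, tardiness=max(0,21-20)=1
  Job 5: p=8, d=24, C=29, tardiness=max(0,29-24)=5
Total tardiness = 11

11


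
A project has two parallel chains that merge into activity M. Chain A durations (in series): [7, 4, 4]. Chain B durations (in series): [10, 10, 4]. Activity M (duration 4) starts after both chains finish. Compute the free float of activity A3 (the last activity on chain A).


ES(A3) = sum of predecessors on chain A = 11
EF(A3) = ES + duration = 11 + 4 = 15
Successor of A3 is M. ES(M) = max(sum(A), sum(B)) = max(15, 24) = 24
Free float = ES(successor) - EF(current) = 24 - 15 = 9

9


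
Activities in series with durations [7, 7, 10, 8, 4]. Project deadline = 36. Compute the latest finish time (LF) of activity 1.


LF(activity 1) = deadline - sum of successor durations
Successors: activities 2 through 5 with durations [7, 10, 8, 4]
Sum of successor durations = 29
LF = 36 - 29 = 7

7


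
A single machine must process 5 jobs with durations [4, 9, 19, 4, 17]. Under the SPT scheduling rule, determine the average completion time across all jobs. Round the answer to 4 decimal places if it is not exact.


Sort jobs by processing time (SPT order): [4, 4, 9, 17, 19]
Compute completion times sequentially:
  Job 1: processing = 4, completes at 4
  Job 2: processing = 4, completes at 8
  Job 3: processing = 9, completes at 17
  Job 4: processing = 17, completes at 34
  Job 5: processing = 19, completes at 53
Sum of completion times = 116
Average completion time = 116/5 = 23.2

23.2


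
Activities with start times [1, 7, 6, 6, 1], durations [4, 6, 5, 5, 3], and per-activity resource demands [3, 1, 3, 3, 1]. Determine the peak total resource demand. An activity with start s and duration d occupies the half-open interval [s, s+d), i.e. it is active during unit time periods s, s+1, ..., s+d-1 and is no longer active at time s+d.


Each activity i is active on [start_i, start_i + duration_i).
Compute total resource usage per time slot:
  t=0: active resources = [], total = 0
  t=1: active resources = [3, 1], total = 4
  t=2: active resources = [3, 1], total = 4
  t=3: active resources = [3, 1], total = 4
  t=4: active resources = [3], total = 3
  t=5: active resources = [], total = 0
  t=6: active resources = [3, 3], total = 6
  t=7: active resources = [1, 3, 3], total = 7
  t=8: active resources = [1, 3, 3], total = 7
  t=9: active resources = [1, 3, 3], total = 7
  t=10: active resources = [1, 3, 3], total = 7
  t=11: active resources = [1], total = 1
  t=12: active resources = [1], total = 1
Peak resource demand = 7

7


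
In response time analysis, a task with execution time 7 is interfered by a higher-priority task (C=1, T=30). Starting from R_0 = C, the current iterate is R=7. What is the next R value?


R_next = C + ceil(R_prev / T_hp) * C_hp
ceil(7 / 30) = ceil(0.2333) = 1
Interference = 1 * 1 = 1
R_next = 7 + 1 = 8

8


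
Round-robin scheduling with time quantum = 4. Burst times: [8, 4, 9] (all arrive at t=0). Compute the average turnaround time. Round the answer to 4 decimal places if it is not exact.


Time quantum = 4
Execution trace:
  J1 runs 4 units, time = 4
  J2 runs 4 units, time = 8
  J3 runs 4 units, time = 12
  J1 runs 4 units, time = 16
  J3 runs 4 units, time = 20
  J3 runs 1 units, time = 21
Finish times: [16, 8, 21]
Average turnaround = 45/3 = 15.0

15.0


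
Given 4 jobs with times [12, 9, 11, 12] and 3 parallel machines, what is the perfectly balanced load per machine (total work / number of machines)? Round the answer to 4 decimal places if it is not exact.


Total processing time = 12 + 9 + 11 + 12 = 44
Number of machines = 3
Ideal balanced load = 44 / 3 = 14.6667

14.6667


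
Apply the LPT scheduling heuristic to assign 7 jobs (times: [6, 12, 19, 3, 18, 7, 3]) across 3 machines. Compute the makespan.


Sort jobs in decreasing order (LPT): [19, 18, 12, 7, 6, 3, 3]
Assign each job to the least loaded machine:
  Machine 1: jobs [19, 3], load = 22
  Machine 2: jobs [18, 6], load = 24
  Machine 3: jobs [12, 7, 3], load = 22
Makespan = max load = 24

24


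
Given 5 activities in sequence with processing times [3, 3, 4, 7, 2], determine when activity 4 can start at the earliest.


Activity 4 starts after activities 1 through 3 complete.
Predecessor durations: [3, 3, 4]
ES = 3 + 3 + 4 = 10

10


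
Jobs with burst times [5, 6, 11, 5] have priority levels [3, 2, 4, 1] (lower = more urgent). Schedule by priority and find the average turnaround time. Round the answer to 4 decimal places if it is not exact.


Sort by priority (ascending = highest first):
Order: [(1, 5), (2, 6), (3, 5), (4, 11)]
Completion times:
  Priority 1, burst=5, C=5
  Priority 2, burst=6, C=11
  Priority 3, burst=5, C=16
  Priority 4, burst=11, C=27
Average turnaround = 59/4 = 14.75

14.75


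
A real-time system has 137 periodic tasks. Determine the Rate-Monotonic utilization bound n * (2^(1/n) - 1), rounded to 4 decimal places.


Compute 2^(1/137) = 1.0050722892
Subtract 1: 1.0050722892 - 1 = 0.0050722892
Multiply by n: 137 * 0.0050722892 = 0.6949036204
Round to 4 dp: 0.6949

0.6949


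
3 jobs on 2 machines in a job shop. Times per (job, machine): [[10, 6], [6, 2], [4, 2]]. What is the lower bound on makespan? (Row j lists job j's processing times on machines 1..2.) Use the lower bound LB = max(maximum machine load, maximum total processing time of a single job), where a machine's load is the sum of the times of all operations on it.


Machine loads:
  Machine 1: 10 + 6 + 4 = 20
  Machine 2: 6 + 2 + 2 = 10
Max machine load = 20
Job totals:
  Job 1: 16
  Job 2: 8
  Job 3: 6
Max job total = 16
Lower bound = max(20, 16) = 20

20


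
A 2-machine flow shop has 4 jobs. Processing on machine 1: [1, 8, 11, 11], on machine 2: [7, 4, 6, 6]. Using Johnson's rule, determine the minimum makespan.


Apply Johnson's rule:
  Group 1 (a <= b): [(1, 1, 7)]
  Group 2 (a > b): [(3, 11, 6), (4, 11, 6), (2, 8, 4)]
Optimal job order: [1, 3, 4, 2]
Schedule:
  Job 1: M1 done at 1, M2 done at 8
  Job 3: M1 done at 12, M2 done at 18
  Job 4: M1 done at 23, M2 done at 29
  Job 2: M1 done at 31, M2 done at 35
Makespan = 35

35


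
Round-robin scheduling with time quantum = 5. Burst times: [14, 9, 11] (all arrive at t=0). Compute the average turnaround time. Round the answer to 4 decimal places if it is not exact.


Time quantum = 5
Execution trace:
  J1 runs 5 units, time = 5
  J2 runs 5 units, time = 10
  J3 runs 5 units, time = 15
  J1 runs 5 units, time = 20
  J2 runs 4 units, time = 24
  J3 runs 5 units, time = 29
  J1 runs 4 units, time = 33
  J3 runs 1 units, time = 34
Finish times: [33, 24, 34]
Average turnaround = 91/3 = 30.3333

30.3333


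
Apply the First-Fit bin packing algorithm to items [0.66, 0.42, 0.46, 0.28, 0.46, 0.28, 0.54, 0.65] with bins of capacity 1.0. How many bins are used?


Place items sequentially using First-Fit:
  Item 0.66 -> new Bin 1
  Item 0.42 -> new Bin 2
  Item 0.46 -> Bin 2 (now 0.88)
  Item 0.28 -> Bin 1 (now 0.94)
  Item 0.46 -> new Bin 3
  Item 0.28 -> Bin 3 (now 0.74)
  Item 0.54 -> new Bin 4
  Item 0.65 -> new Bin 5
Total bins used = 5

5


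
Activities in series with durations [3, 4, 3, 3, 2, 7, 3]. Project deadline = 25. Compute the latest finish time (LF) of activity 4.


LF(activity 4) = deadline - sum of successor durations
Successors: activities 5 through 7 with durations [2, 7, 3]
Sum of successor durations = 12
LF = 25 - 12 = 13

13


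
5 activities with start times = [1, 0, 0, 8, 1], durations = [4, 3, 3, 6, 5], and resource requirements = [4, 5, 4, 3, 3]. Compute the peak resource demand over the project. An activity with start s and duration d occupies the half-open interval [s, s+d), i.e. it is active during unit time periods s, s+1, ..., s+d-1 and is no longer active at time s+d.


Each activity i is active on [start_i, start_i + duration_i).
Compute total resource usage per time slot:
  t=0: active resources = [5, 4], total = 9
  t=1: active resources = [4, 5, 4, 3], total = 16
  t=2: active resources = [4, 5, 4, 3], total = 16
  t=3: active resources = [4, 3], total = 7
  t=4: active resources = [4, 3], total = 7
  t=5: active resources = [3], total = 3
  t=6: active resources = [], total = 0
  t=7: active resources = [], total = 0
  t=8: active resources = [3], total = 3
  t=9: active resources = [3], total = 3
  t=10: active resources = [3], total = 3
  t=11: active resources = [3], total = 3
  t=12: active resources = [3], total = 3
  t=13: active resources = [3], total = 3
Peak resource demand = 16

16


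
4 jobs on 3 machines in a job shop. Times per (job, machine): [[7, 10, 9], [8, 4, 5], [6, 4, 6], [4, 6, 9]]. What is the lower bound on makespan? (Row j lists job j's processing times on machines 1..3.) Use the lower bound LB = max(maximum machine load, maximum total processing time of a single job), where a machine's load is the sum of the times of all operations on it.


Machine loads:
  Machine 1: 7 + 8 + 6 + 4 = 25
  Machine 2: 10 + 4 + 4 + 6 = 24
  Machine 3: 9 + 5 + 6 + 9 = 29
Max machine load = 29
Job totals:
  Job 1: 26
  Job 2: 17
  Job 3: 16
  Job 4: 19
Max job total = 26
Lower bound = max(29, 26) = 29

29


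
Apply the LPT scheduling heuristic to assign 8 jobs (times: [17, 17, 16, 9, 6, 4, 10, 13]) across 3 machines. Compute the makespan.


Sort jobs in decreasing order (LPT): [17, 17, 16, 13, 10, 9, 6, 4]
Assign each job to the least loaded machine:
  Machine 1: jobs [17, 10, 4], load = 31
  Machine 2: jobs [17, 9, 6], load = 32
  Machine 3: jobs [16, 13], load = 29
Makespan = max load = 32

32


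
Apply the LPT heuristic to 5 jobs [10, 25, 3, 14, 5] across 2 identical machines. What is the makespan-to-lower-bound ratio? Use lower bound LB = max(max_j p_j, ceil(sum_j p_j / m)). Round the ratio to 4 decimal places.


LPT order: [25, 14, 10, 5, 3]
Machine loads after assignment: [28, 29]
LPT makespan = 29
Lower bound = max(max_job, ceil(total/2)) = max(25, 29) = 29
Ratio = 29 / 29 = 1.0

1.0
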